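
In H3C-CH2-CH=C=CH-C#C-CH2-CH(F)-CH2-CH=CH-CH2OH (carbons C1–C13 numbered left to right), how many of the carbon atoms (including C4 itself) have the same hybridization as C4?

3

C4 is sp (two π bonds).
C1: sp3
C2: sp3
C3: sp2
C4: sp ✓
C5: sp2
C6: sp ✓
C7: sp ✓
C8: sp3
C9: sp3
C10: sp3
C11: sp2
C12: sp2
C13: sp3
3 carbons are sp.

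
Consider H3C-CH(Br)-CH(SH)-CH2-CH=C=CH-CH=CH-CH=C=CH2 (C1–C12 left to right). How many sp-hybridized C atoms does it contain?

C1: sp3
C2: sp3
C3: sp3
C4: sp3
C5: sp2
C6: sp ✓
C7: sp2
C8: sp2
C9: sp2
C10: sp2
C11: sp ✓
C12: sp2
C6, C11 → 2 sp carbons.

2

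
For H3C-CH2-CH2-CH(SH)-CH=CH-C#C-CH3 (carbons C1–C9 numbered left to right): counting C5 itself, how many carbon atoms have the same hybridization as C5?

C5 is sp2 (one π bond).
C1: sp3
C2: sp3
C3: sp3
C4: sp3
C5: sp2 ✓
C6: sp2 ✓
C7: sp
C8: sp
C9: sp3
2 carbons are sp2.

2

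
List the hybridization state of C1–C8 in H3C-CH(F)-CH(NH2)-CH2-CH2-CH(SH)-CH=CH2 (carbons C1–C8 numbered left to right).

C1 sp3, C2 sp3, C3 sp3, C4 sp3, C5 sp3, C6 sp3, C7 sp2, C8 sp2

C1 is sp3: 4 σ bonds, 4 electron-density regions.
C2 is sp3: 4 σ bonds, 4 electron-density regions.
C3: 4 σ bonds — 4 electron domains, sp3.
C4: 4 σ bonds — 4 electron domains, sp3.
C5 (4 σ bonds) has steric number 4: sp3.
C6 — 4 σ bonds. Steric number 4, so sp3.
C7: 3 σ bonds, plus one π bond; 3 regions of electron density → sp2.
C8: 3 σ bonds, plus one π bond; 3 regions of electron density → sp2.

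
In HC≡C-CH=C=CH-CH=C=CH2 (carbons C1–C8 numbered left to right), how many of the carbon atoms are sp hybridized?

C1: sp ✓
C2: sp ✓
C3: sp2
C4: sp ✓
C5: sp2
C6: sp2
C7: sp ✓
C8: sp2
C1, C2, C4, C7 → 4 sp carbons.

4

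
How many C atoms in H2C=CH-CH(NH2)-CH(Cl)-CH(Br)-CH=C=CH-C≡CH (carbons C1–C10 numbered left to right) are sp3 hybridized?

3

C1: sp2
C2: sp2
C3: sp3 ✓
C4: sp3 ✓
C5: sp3 ✓
C6: sp2
C7: sp
C8: sp2
C9: sp
C10: sp
C3, C4, C5 → 3 sp3 carbons.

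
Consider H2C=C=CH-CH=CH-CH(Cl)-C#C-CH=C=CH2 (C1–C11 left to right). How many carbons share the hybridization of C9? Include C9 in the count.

6

C9 is sp2 (one π bond).
C1: sp2 ✓
C2: sp
C3: sp2 ✓
C4: sp2 ✓
C5: sp2 ✓
C6: sp3
C7: sp
C8: sp
C9: sp2 ✓
C10: sp
C11: sp2 ✓
6 carbons are sp2.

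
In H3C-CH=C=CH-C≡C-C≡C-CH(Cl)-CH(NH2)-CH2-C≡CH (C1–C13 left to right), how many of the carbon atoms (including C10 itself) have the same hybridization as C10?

C10 is sp3 (only σ bonds).
C1: sp3 ✓
C2: sp2
C3: sp
C4: sp2
C5: sp
C6: sp
C7: sp
C8: sp
C9: sp3 ✓
C10: sp3 ✓
C11: sp3 ✓
C12: sp
C13: sp
4 carbons are sp3.

4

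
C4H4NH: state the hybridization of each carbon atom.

sp^2

Each carbon atom carries 3 σ bonds, plus one π bond, giving a steric number of 3, so it is sp2.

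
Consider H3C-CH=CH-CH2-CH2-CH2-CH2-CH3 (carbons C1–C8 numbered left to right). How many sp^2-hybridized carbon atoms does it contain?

2

C1: sp3
C2: sp2 ✓
C3: sp2 ✓
C4: sp3
C5: sp3
C6: sp3
C7: sp3
C8: sp3
C2, C3 → 2 sp2 carbons.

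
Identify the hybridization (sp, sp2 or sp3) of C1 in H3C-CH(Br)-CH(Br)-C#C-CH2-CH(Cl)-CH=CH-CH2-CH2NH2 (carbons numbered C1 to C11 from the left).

sp³

C1 — 4 σ bonds. Steric number 4, so sp3.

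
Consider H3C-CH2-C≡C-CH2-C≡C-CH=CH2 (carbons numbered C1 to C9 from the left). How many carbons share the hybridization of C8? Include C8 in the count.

2

C8 is sp2 (one π bond).
C1: sp3
C2: sp3
C3: sp
C4: sp
C5: sp3
C6: sp
C7: sp
C8: sp2 ✓
C9: sp2 ✓
2 carbons are sp2.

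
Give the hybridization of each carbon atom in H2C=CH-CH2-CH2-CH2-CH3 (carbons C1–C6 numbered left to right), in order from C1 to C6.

C1 sp2, C2 sp2, C3 sp3, C4 sp3, C5 sp3, C6 sp3

C1 carries 3 σ bonds, plus one π bond, giving a steric number of 3, so it is sp2.
C2: 3 σ bonds, plus one π bond; 3 regions of electron density → sp2.
C3 has 4 σ bonds: steric number 4 → sp3.
C4 (4 σ bonds) has steric number 4: sp3.
C5 — 4 σ bonds. Steric number 4, so sp3.
C6 has 4 σ bonds: steric number 4 → sp3.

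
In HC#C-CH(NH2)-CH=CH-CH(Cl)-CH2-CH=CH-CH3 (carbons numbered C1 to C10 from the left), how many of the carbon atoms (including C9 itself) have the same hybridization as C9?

C9 is sp2 (one π bond).
C1: sp
C2: sp
C3: sp3
C4: sp2 ✓
C5: sp2 ✓
C6: sp3
C7: sp3
C8: sp2 ✓
C9: sp2 ✓
C10: sp3
4 carbons are sp2.

4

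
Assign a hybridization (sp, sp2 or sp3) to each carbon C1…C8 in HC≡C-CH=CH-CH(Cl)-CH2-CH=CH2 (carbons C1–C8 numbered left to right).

C1 sp, C2 sp, C3 sp2, C4 sp2, C5 sp3, C6 sp3, C7 sp2, C8 sp2

C1 carries 2 σ bonds, plus two π bonds, giving a steric number of 2, so it is sp.
C2 has 2 σ bonds, plus two π bonds: steric number 2 → sp.
C3: 3 σ bonds, plus one π bond — 3 electron domains, sp2.
C4 is sp2: 3 σ bonds, plus one π bond, 3 electron-density regions.
C5 carries 4 σ bonds, giving a steric number of 4, so it is sp3.
C6 (4 σ bonds) has steric number 4: sp3.
C7 is sp2: 3 σ bonds, plus one π bond, 3 electron-density regions.
C8: 3 σ bonds, plus one π bond; 3 regions of electron density → sp2.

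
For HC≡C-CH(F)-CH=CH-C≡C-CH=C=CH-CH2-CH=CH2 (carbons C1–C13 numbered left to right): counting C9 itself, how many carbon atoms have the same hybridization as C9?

5

C9 is sp (two π bonds).
C1: sp ✓
C2: sp ✓
C3: sp3
C4: sp2
C5: sp2
C6: sp ✓
C7: sp ✓
C8: sp2
C9: sp ✓
C10: sp2
C11: sp3
C12: sp2
C13: sp2
5 carbons are sp.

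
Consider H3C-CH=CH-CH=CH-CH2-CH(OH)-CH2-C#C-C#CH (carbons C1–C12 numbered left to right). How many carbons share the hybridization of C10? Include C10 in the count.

C10 is sp (two π bonds).
C1: sp3
C2: sp2
C3: sp2
C4: sp2
C5: sp2
C6: sp3
C7: sp3
C8: sp3
C9: sp ✓
C10: sp ✓
C11: sp ✓
C12: sp ✓
4 carbons are sp.

4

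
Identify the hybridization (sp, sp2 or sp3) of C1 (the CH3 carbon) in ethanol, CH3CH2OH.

C1 (the CH3 carbon) is sp3: 4 σ bonds, 4 electron-density regions.

sp3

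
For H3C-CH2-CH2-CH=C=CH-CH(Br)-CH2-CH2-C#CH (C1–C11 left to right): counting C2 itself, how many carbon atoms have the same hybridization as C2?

C2 is sp3 (only σ bonds).
C1: sp3 ✓
C2: sp3 ✓
C3: sp3 ✓
C4: sp2
C5: sp
C6: sp2
C7: sp3 ✓
C8: sp3 ✓
C9: sp3 ✓
C10: sp
C11: sp
6 carbons are sp3.

6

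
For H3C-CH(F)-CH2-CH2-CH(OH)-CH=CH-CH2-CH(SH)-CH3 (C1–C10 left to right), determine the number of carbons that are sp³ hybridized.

8

C1: sp3 ✓
C2: sp3 ✓
C3: sp3 ✓
C4: sp3 ✓
C5: sp3 ✓
C6: sp2
C7: sp2
C8: sp3 ✓
C9: sp3 ✓
C10: sp3 ✓
C1, C2, C3, C4, C5, C8, C9, C10 → 8 sp3 carbons.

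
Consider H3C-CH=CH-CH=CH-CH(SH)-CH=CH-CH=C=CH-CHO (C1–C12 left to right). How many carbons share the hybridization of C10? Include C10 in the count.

1

C10 is sp (two π bonds).
C1: sp3
C2: sp2
C3: sp2
C4: sp2
C5: sp2
C6: sp3
C7: sp2
C8: sp2
C9: sp2
C10: sp ✓
C11: sp2
C12: sp2
1 carbon is sp.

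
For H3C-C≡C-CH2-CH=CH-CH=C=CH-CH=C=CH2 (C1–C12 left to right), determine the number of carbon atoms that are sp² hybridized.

6

C1: sp3
C2: sp
C3: sp
C4: sp3
C5: sp2 ✓
C6: sp2 ✓
C7: sp2 ✓
C8: sp
C9: sp2 ✓
C10: sp2 ✓
C11: sp
C12: sp2 ✓
C5, C6, C7, C9, C10, C12 → 6 sp2 carbons.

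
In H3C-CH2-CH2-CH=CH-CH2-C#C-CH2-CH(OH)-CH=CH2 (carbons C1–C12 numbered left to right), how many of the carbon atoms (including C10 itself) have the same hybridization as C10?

6

C10 is sp3 (only σ bonds).
C1: sp3 ✓
C2: sp3 ✓
C3: sp3 ✓
C4: sp2
C5: sp2
C6: sp3 ✓
C7: sp
C8: sp
C9: sp3 ✓
C10: sp3 ✓
C11: sp2
C12: sp2
6 carbons are sp3.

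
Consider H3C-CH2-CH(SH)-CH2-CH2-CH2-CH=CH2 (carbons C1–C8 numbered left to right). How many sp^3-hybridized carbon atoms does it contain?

C1: sp3 ✓
C2: sp3 ✓
C3: sp3 ✓
C4: sp3 ✓
C5: sp3 ✓
C6: sp3 ✓
C7: sp2
C8: sp2
C1, C2, C3, C4, C5, C6 → 6 sp3 carbons.

6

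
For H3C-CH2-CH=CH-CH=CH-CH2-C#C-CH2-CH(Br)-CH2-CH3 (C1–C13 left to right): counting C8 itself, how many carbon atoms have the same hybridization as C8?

2

C8 is sp (two π bonds).
C1: sp3
C2: sp3
C3: sp2
C4: sp2
C5: sp2
C6: sp2
C7: sp3
C8: sp ✓
C9: sp ✓
C10: sp3
C11: sp3
C12: sp3
C13: sp3
2 carbons are sp.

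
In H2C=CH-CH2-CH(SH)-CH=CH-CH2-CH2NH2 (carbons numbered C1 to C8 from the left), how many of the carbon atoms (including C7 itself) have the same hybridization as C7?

4

C7 is sp3 (only σ bonds).
C1: sp2
C2: sp2
C3: sp3 ✓
C4: sp3 ✓
C5: sp2
C6: sp2
C7: sp3 ✓
C8: sp3 ✓
4 carbons are sp3.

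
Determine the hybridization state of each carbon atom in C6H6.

Every ring carbon has three σ bonds and contributes one p electron to the aromatic π system.

sp^2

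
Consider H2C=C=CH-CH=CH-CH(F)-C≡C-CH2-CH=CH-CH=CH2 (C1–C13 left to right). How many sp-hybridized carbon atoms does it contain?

3

C1: sp2
C2: sp ✓
C3: sp2
C4: sp2
C5: sp2
C6: sp3
C7: sp ✓
C8: sp ✓
C9: sp3
C10: sp2
C11: sp2
C12: sp2
C13: sp2
C2, C7, C8 → 3 sp carbons.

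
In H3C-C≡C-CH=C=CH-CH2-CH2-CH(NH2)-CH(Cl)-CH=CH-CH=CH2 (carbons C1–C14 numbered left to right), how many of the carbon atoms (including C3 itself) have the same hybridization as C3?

C3 is sp (two π bonds).
C1: sp3
C2: sp ✓
C3: sp ✓
C4: sp2
C5: sp ✓
C6: sp2
C7: sp3
C8: sp3
C9: sp3
C10: sp3
C11: sp2
C12: sp2
C13: sp2
C14: sp2
3 carbons are sp.

3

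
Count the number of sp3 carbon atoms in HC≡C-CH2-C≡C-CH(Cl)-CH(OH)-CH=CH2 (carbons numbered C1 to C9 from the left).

3

C1: sp
C2: sp
C3: sp3 ✓
C4: sp
C5: sp
C6: sp3 ✓
C7: sp3 ✓
C8: sp2
C9: sp2
C3, C6, C7 → 3 sp3 carbons.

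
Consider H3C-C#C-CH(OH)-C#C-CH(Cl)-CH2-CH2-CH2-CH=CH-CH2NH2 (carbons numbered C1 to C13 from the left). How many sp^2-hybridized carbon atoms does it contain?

2

C1: sp3
C2: sp
C3: sp
C4: sp3
C5: sp
C6: sp
C7: sp3
C8: sp3
C9: sp3
C10: sp3
C11: sp2 ✓
C12: sp2 ✓
C13: sp3
C11, C12 → 2 sp2 carbons.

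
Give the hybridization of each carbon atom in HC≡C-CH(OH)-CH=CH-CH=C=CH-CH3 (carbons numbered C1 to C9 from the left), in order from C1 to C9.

C1 sp, C2 sp, C3 sp3, C4 sp2, C5 sp2, C6 sp2, C7 sp, C8 sp2, C9 sp3

C1: 2 σ bonds, plus two π bonds; 2 regions of electron density → sp.
C2 (2 σ bonds, plus two π bonds) has steric number 2: sp.
C3: 4 σ bonds — 4 electron domains, sp3.
C4 is sp2: 3 σ bonds, plus one π bond, 3 electron-density regions.
C5 carries 3 σ bonds, plus one π bond, giving a steric number of 3, so it is sp2.
C6 — 3 σ bonds, plus one π bond. Steric number 3, so sp2.
C7 has 2 σ bonds, plus two π bonds: steric number 2 → sp.
C8 carries 3 σ bonds, plus one π bond, giving a steric number of 3, so it is sp2.
C9 (4 σ bonds) has steric number 4: sp3.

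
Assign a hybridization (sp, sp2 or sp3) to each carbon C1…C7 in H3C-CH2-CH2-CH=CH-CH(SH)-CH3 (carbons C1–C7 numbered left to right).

C1 sp3, C2 sp3, C3 sp3, C4 sp2, C5 sp2, C6 sp3, C7 sp3

C1 (4 σ bonds) has steric number 4: sp3.
C2 — 4 σ bonds. Steric number 4, so sp3.
C3 is sp3: 4 σ bonds, 4 electron-density regions.
C4 is sp2: 3 σ bonds, plus one π bond, 3 electron-density regions.
C5: 3 σ bonds, plus one π bond — 3 electron domains, sp2.
C6 carries 4 σ bonds, giving a steric number of 4, so it is sp3.
C7 carries 4 σ bonds, giving a steric number of 4, so it is sp3.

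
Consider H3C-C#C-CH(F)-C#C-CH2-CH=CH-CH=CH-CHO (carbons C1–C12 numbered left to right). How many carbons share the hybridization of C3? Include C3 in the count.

4

C3 is sp (two π bonds).
C1: sp3
C2: sp ✓
C3: sp ✓
C4: sp3
C5: sp ✓
C6: sp ✓
C7: sp3
C8: sp2
C9: sp2
C10: sp2
C11: sp2
C12: sp2
4 carbons are sp.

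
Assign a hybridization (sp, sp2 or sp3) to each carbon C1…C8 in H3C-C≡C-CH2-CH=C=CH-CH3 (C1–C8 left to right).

C1 (4 σ bonds) has steric number 4: sp3.
C2 carries 2 σ bonds, plus two π bonds, giving a steric number of 2, so it is sp.
C3: 2 σ bonds, plus two π bonds; 2 regions of electron density → sp.
C4 is sp3: 4 σ bonds, 4 electron-density regions.
C5: 3 σ bonds, plus one π bond — 3 electron domains, sp2.
C6 (2 σ bonds, plus two π bonds) has steric number 2: sp.
C7 — 3 σ bonds, plus one π bond. Steric number 3, so sp2.
C8 carries 4 σ bonds, giving a steric number of 4, so it is sp3.

C1 sp3, C2 sp, C3 sp, C4 sp3, C5 sp2, C6 sp, C7 sp2, C8 sp3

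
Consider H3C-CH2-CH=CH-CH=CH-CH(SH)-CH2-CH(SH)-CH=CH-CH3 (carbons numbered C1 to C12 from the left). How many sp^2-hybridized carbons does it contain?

C1: sp3
C2: sp3
C3: sp2 ✓
C4: sp2 ✓
C5: sp2 ✓
C6: sp2 ✓
C7: sp3
C8: sp3
C9: sp3
C10: sp2 ✓
C11: sp2 ✓
C12: sp3
C3, C4, C5, C6, C10, C11 → 6 sp2 carbons.

6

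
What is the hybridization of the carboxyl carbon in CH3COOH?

The carboxyl carbon carries 3 σ bonds, plus one π bond, giving a steric number of 3, so it is sp2.

sp²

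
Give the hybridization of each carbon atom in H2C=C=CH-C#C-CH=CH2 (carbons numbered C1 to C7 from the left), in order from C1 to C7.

C1 — 3 σ bonds, plus one π bond. Steric number 3, so sp2.
C2 is sp: 2 σ bonds, plus two π bonds, 2 electron-density regions.
C3 is sp2: 3 σ bonds, plus one π bond, 3 electron-density regions.
C4 — 2 σ bonds, plus two π bonds. Steric number 2, so sp.
C5 has 2 σ bonds, plus two π bonds: steric number 2 → sp.
C6 — 3 σ bonds, plus one π bond. Steric number 3, so sp2.
C7 carries 3 σ bonds, plus one π bond, giving a steric number of 3, so it is sp2.

C1 sp2, C2 sp, C3 sp2, C4 sp, C5 sp, C6 sp2, C7 sp2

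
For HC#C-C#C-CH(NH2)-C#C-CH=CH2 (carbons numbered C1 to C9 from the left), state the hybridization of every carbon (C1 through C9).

C1 (2 σ bonds, plus two π bonds) has steric number 2: sp.
C2: 2 σ bonds, plus two π bonds; 2 regions of electron density → sp.
C3 — 2 σ bonds, plus two π bonds. Steric number 2, so sp.
C4 — 2 σ bonds, plus two π bonds. Steric number 2, so sp.
C5 (4 σ bonds) has steric number 4: sp3.
C6 carries 2 σ bonds, plus two π bonds, giving a steric number of 2, so it is sp.
C7 — 2 σ bonds, plus two π bonds. Steric number 2, so sp.
C8 carries 3 σ bonds, plus one π bond, giving a steric number of 3, so it is sp2.
C9 has 3 σ bonds, plus one π bond: steric number 3 → sp2.

C1 sp, C2 sp, C3 sp, C4 sp, C5 sp3, C6 sp, C7 sp, C8 sp2, C9 sp2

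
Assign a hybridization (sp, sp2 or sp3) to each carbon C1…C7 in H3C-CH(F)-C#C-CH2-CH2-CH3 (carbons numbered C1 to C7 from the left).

C1 sp3, C2 sp3, C3 sp, C4 sp, C5 sp3, C6 sp3, C7 sp3

C1 has 4 σ bonds: steric number 4 → sp3.
C2 has 4 σ bonds: steric number 4 → sp3.
C3: 2 σ bonds, plus two π bonds; 2 regions of electron density → sp.
C4 (2 σ bonds, plus two π bonds) has steric number 2: sp.
C5 carries 4 σ bonds, giving a steric number of 4, so it is sp3.
C6: 4 σ bonds; 4 regions of electron density → sp3.
C7 — 4 σ bonds. Steric number 4, so sp3.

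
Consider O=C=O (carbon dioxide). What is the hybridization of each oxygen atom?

sp²

One σ bond + two lone pairs = steric number 3 → sp2.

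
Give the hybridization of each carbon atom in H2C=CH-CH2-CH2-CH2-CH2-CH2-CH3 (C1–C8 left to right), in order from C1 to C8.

C1 — 3 σ bonds, plus one π bond. Steric number 3, so sp2.
C2 — 3 σ bonds, plus one π bond. Steric number 3, so sp2.
C3 (4 σ bonds) has steric number 4: sp3.
C4 — 4 σ bonds. Steric number 4, so sp3.
C5 is sp3: 4 σ bonds, 4 electron-density regions.
C6 carries 4 σ bonds, giving a steric number of 4, so it is sp3.
C7 carries 4 σ bonds, giving a steric number of 4, so it is sp3.
C8: 4 σ bonds; 4 regions of electron density → sp3.

C1 sp2, C2 sp2, C3 sp3, C4 sp3, C5 sp3, C6 sp3, C7 sp3, C8 sp3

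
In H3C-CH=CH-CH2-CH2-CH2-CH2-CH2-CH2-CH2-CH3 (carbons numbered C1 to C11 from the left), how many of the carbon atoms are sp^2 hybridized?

2

C1: sp3
C2: sp2 ✓
C3: sp2 ✓
C4: sp3
C5: sp3
C6: sp3
C7: sp3
C8: sp3
C9: sp3
C10: sp3
C11: sp3
C2, C3 → 2 sp2 carbons.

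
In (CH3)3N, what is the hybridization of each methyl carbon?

sp3

Each methyl carbon has 4 σ bonds: steric number 4 → sp3.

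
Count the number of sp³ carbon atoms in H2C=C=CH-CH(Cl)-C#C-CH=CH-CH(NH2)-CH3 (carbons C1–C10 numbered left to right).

3

C1: sp2
C2: sp
C3: sp2
C4: sp3 ✓
C5: sp
C6: sp
C7: sp2
C8: sp2
C9: sp3 ✓
C10: sp3 ✓
C4, C9, C10 → 3 sp3 carbons.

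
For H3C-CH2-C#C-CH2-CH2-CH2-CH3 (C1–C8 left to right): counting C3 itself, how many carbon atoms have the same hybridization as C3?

C3 is sp (two π bonds).
C1: sp3
C2: sp3
C3: sp ✓
C4: sp ✓
C5: sp3
C6: sp3
C7: sp3
C8: sp3
2 carbons are sp.

2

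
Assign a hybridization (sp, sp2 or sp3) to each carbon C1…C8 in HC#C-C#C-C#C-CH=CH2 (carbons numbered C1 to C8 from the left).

C1 sp, C2 sp, C3 sp, C4 sp, C5 sp, C6 sp, C7 sp2, C8 sp2

C1 (2 σ bonds, plus two π bonds) has steric number 2: sp.
C2: 2 σ bonds, plus two π bonds — 2 electron domains, sp.
C3: 2 σ bonds, plus two π bonds — 2 electron domains, sp.
C4: 2 σ bonds, plus two π bonds — 2 electron domains, sp.
C5 carries 2 σ bonds, plus two π bonds, giving a steric number of 2, so it is sp.
C6 is sp: 2 σ bonds, plus two π bonds, 2 electron-density regions.
C7 (3 σ bonds, plus one π bond) has steric number 3: sp2.
C8 is sp2: 3 σ bonds, plus one π bond, 3 electron-density regions.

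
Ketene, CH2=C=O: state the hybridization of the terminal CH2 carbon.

The terminal CH2 carbon: 3 σ bonds, plus one π bond — 3 electron domains, sp2.

sp^2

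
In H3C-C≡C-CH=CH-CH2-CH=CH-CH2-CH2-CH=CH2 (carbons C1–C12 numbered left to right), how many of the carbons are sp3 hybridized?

4

C1: sp3 ✓
C2: sp
C3: sp
C4: sp2
C5: sp2
C6: sp3 ✓
C7: sp2
C8: sp2
C9: sp3 ✓
C10: sp3 ✓
C11: sp2
C12: sp2
C1, C6, C9, C10 → 4 sp3 carbons.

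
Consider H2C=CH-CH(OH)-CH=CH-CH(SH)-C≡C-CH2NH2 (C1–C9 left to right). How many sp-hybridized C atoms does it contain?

C1: sp2
C2: sp2
C3: sp3
C4: sp2
C5: sp2
C6: sp3
C7: sp ✓
C8: sp ✓
C9: sp3
C7, C8 → 2 sp carbons.

2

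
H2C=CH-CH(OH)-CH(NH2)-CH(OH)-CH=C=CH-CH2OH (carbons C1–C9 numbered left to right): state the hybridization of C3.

C3: 4 σ bonds; 4 regions of electron density → sp3.

sp³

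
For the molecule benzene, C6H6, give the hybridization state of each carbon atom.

Every ring carbon has three σ bonds and contributes one p electron to the aromatic π system.

sp2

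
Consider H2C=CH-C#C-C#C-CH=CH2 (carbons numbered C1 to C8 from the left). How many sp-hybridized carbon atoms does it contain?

4

C1: sp2
C2: sp2
C3: sp ✓
C4: sp ✓
C5: sp ✓
C6: sp ✓
C7: sp2
C8: sp2
C3, C4, C5, C6 → 4 sp carbons.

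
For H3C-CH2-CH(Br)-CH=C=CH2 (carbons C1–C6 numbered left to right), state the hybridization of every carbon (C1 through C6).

C1 sp3, C2 sp3, C3 sp3, C4 sp2, C5 sp, C6 sp2

C1 has 4 σ bonds: steric number 4 → sp3.
C2 carries 4 σ bonds, giving a steric number of 4, so it is sp3.
C3 (4 σ bonds) has steric number 4: sp3.
C4 is sp2: 3 σ bonds, plus one π bond, 3 electron-density regions.
C5 has 2 σ bonds, plus two π bonds: steric number 2 → sp.
C6 has 3 σ bonds, plus one π bond: steric number 3 → sp2.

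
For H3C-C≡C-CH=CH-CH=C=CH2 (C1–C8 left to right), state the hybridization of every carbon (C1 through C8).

C1 (4 σ bonds) has steric number 4: sp3.
C2 is sp: 2 σ bonds, plus two π bonds, 2 electron-density regions.
C3 carries 2 σ bonds, plus two π bonds, giving a steric number of 2, so it is sp.
C4 — 3 σ bonds, plus one π bond. Steric number 3, so sp2.
C5 is sp2: 3 σ bonds, plus one π bond, 3 electron-density regions.
C6: 3 σ bonds, plus one π bond; 3 regions of electron density → sp2.
C7 is sp: 2 σ bonds, plus two π bonds, 2 electron-density regions.
C8 (3 σ bonds, plus one π bond) has steric number 3: sp2.

C1 sp3, C2 sp, C3 sp, C4 sp2, C5 sp2, C6 sp2, C7 sp, C8 sp2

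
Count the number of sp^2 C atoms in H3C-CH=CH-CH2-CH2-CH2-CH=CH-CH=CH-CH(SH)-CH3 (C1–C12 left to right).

6

C1: sp3
C2: sp2 ✓
C3: sp2 ✓
C4: sp3
C5: sp3
C6: sp3
C7: sp2 ✓
C8: sp2 ✓
C9: sp2 ✓
C10: sp2 ✓
C11: sp3
C12: sp3
C2, C3, C7, C8, C9, C10 → 6 sp2 carbons.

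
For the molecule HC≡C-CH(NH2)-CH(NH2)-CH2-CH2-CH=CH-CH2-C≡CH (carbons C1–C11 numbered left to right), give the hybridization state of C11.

sp

C11 has 2 σ bonds, plus two π bonds: steric number 2 → sp.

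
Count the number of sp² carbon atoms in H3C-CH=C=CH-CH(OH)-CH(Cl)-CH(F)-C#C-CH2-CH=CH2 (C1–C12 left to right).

C1: sp3
C2: sp2 ✓
C3: sp
C4: sp2 ✓
C5: sp3
C6: sp3
C7: sp3
C8: sp
C9: sp
C10: sp3
C11: sp2 ✓
C12: sp2 ✓
C2, C4, C11, C12 → 4 sp2 carbons.

4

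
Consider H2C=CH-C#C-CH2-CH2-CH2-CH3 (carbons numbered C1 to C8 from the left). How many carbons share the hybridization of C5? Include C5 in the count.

C5 is sp3 (only σ bonds).
C1: sp2
C2: sp2
C3: sp
C4: sp
C5: sp3 ✓
C6: sp3 ✓
C7: sp3 ✓
C8: sp3 ✓
4 carbons are sp3.

4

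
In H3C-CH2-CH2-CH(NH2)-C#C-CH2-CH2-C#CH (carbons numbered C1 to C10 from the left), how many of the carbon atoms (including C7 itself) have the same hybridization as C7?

6

C7 is sp3 (only σ bonds).
C1: sp3 ✓
C2: sp3 ✓
C3: sp3 ✓
C4: sp3 ✓
C5: sp
C6: sp
C7: sp3 ✓
C8: sp3 ✓
C9: sp
C10: sp
6 carbons are sp3.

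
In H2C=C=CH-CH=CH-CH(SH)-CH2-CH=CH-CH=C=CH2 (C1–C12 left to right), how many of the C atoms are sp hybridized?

2

C1: sp2
C2: sp ✓
C3: sp2
C4: sp2
C5: sp2
C6: sp3
C7: sp3
C8: sp2
C9: sp2
C10: sp2
C11: sp ✓
C12: sp2
C2, C11 → 2 sp carbons.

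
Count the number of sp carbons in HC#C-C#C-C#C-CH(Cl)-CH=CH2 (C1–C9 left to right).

6

C1: sp ✓
C2: sp ✓
C3: sp ✓
C4: sp ✓
C5: sp ✓
C6: sp ✓
C7: sp3
C8: sp2
C9: sp2
C1, C2, C3, C4, C5, C6 → 6 sp carbons.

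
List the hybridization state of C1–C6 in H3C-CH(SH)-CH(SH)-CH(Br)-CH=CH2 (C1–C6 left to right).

C1 carries 4 σ bonds, giving a steric number of 4, so it is sp3.
C2: 4 σ bonds — 4 electron domains, sp3.
C3 has 4 σ bonds: steric number 4 → sp3.
C4 is sp3: 4 σ bonds, 4 electron-density regions.
C5 is sp2: 3 σ bonds, plus one π bond, 3 electron-density regions.
C6: 3 σ bonds, plus one π bond; 3 regions of electron density → sp2.

C1 sp3, C2 sp3, C3 sp3, C4 sp3, C5 sp2, C6 sp2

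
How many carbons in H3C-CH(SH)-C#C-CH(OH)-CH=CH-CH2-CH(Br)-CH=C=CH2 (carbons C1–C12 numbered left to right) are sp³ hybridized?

C1: sp3 ✓
C2: sp3 ✓
C3: sp
C4: sp
C5: sp3 ✓
C6: sp2
C7: sp2
C8: sp3 ✓
C9: sp3 ✓
C10: sp2
C11: sp
C12: sp2
C1, C2, C5, C8, C9 → 5 sp3 carbons.

5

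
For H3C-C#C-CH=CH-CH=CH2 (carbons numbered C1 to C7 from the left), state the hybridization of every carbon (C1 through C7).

C1 (4 σ bonds) has steric number 4: sp3.
C2 (2 σ bonds, plus two π bonds) has steric number 2: sp.
C3 is sp: 2 σ bonds, plus two π bonds, 2 electron-density regions.
C4: 3 σ bonds, plus one π bond; 3 regions of electron density → sp2.
C5 — 3 σ bonds, plus one π bond. Steric number 3, so sp2.
C6: 3 σ bonds, plus one π bond; 3 regions of electron density → sp2.
C7 (3 σ bonds, plus one π bond) has steric number 3: sp2.

C1 sp3, C2 sp, C3 sp, C4 sp2, C5 sp2, C6 sp2, C7 sp2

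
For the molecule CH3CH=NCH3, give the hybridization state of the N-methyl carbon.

The N-methyl carbon has 4 σ bonds: steric number 4 → sp3.

sp^3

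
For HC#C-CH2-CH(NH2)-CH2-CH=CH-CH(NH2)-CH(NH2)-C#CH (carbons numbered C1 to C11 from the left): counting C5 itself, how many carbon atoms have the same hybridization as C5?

5

C5 is sp3 (only σ bonds).
C1: sp
C2: sp
C3: sp3 ✓
C4: sp3 ✓
C5: sp3 ✓
C6: sp2
C7: sp2
C8: sp3 ✓
C9: sp3 ✓
C10: sp
C11: sp
5 carbons are sp3.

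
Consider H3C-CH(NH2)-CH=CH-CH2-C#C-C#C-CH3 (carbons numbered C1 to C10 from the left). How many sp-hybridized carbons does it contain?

4

C1: sp3
C2: sp3
C3: sp2
C4: sp2
C5: sp3
C6: sp ✓
C7: sp ✓
C8: sp ✓
C9: sp ✓
C10: sp3
C6, C7, C8, C9 → 4 sp carbons.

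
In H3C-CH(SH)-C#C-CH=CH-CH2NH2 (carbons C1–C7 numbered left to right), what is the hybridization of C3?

sp

C3: 2 σ bonds, plus two π bonds — 2 electron domains, sp.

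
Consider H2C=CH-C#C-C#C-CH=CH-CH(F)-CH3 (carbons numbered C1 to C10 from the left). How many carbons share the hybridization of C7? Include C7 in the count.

4

C7 is sp2 (one π bond).
C1: sp2 ✓
C2: sp2 ✓
C3: sp
C4: sp
C5: sp
C6: sp
C7: sp2 ✓
C8: sp2 ✓
C9: sp3
C10: sp3
4 carbons are sp2.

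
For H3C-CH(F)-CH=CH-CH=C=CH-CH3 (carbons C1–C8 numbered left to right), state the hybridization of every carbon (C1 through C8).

C1 sp3, C2 sp3, C3 sp2, C4 sp2, C5 sp2, C6 sp, C7 sp2, C8 sp3

C1: 4 σ bonds; 4 regions of electron density → sp3.
C2 (4 σ bonds) has steric number 4: sp3.
C3 (3 σ bonds, plus one π bond) has steric number 3: sp2.
C4: 3 σ bonds, plus one π bond — 3 electron domains, sp2.
C5 carries 3 σ bonds, plus one π bond, giving a steric number of 3, so it is sp2.
C6 has 2 σ bonds, plus two π bonds: steric number 2 → sp.
C7 carries 3 σ bonds, plus one π bond, giving a steric number of 3, so it is sp2.
C8 — 4 σ bonds. Steric number 4, so sp3.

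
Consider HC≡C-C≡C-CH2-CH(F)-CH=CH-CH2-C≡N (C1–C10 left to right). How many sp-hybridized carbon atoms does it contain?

5

C1: sp ✓
C2: sp ✓
C3: sp ✓
C4: sp ✓
C5: sp3
C6: sp3
C7: sp2
C8: sp2
C9: sp3
C10: sp ✓
C1, C2, C3, C4, C10 → 5 sp carbons.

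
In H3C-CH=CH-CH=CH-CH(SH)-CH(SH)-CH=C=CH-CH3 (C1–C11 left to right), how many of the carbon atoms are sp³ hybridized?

4

C1: sp3 ✓
C2: sp2
C3: sp2
C4: sp2
C5: sp2
C6: sp3 ✓
C7: sp3 ✓
C8: sp2
C9: sp
C10: sp2
C11: sp3 ✓
C1, C6, C7, C11 → 4 sp3 carbons.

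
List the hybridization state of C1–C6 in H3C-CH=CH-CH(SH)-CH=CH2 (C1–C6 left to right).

C1 sp3, C2 sp2, C3 sp2, C4 sp3, C5 sp2, C6 sp2

C1 is sp3: 4 σ bonds, 4 electron-density regions.
C2: 3 σ bonds, plus one π bond; 3 regions of electron density → sp2.
C3 (3 σ bonds, plus one π bond) has steric number 3: sp2.
C4 has 4 σ bonds: steric number 4 → sp3.
C5 (3 σ bonds, plus one π bond) has steric number 3: sp2.
C6: 3 σ bonds, plus one π bond — 3 electron domains, sp2.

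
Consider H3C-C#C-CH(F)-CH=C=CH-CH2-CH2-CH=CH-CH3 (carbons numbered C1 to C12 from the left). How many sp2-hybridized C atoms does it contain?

C1: sp3
C2: sp
C3: sp
C4: sp3
C5: sp2 ✓
C6: sp
C7: sp2 ✓
C8: sp3
C9: sp3
C10: sp2 ✓
C11: sp2 ✓
C12: sp3
C5, C7, C10, C11 → 4 sp2 carbons.

4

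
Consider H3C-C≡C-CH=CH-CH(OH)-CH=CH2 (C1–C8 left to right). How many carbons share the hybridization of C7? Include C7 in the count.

C7 is sp2 (one π bond).
C1: sp3
C2: sp
C3: sp
C4: sp2 ✓
C5: sp2 ✓
C6: sp3
C7: sp2 ✓
C8: sp2 ✓
4 carbons are sp2.

4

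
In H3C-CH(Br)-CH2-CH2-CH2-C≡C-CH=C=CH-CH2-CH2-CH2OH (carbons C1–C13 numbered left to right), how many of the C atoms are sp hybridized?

C1: sp3
C2: sp3
C3: sp3
C4: sp3
C5: sp3
C6: sp ✓
C7: sp ✓
C8: sp2
C9: sp ✓
C10: sp2
C11: sp3
C12: sp3
C13: sp3
C6, C7, C9 → 3 sp carbons.

3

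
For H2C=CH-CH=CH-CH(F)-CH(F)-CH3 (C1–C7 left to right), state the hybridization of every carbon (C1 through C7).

C1: 3 σ bonds, plus one π bond — 3 electron domains, sp2.
C2 has 3 σ bonds, plus one π bond: steric number 3 → sp2.
C3: 3 σ bonds, plus one π bond; 3 regions of electron density → sp2.
C4 carries 3 σ bonds, plus one π bond, giving a steric number of 3, so it is sp2.
C5 is sp3: 4 σ bonds, 4 electron-density regions.
C6 is sp3: 4 σ bonds, 4 electron-density regions.
C7 has 4 σ bonds: steric number 4 → sp3.

C1 sp2, C2 sp2, C3 sp2, C4 sp2, C5 sp3, C6 sp3, C7 sp3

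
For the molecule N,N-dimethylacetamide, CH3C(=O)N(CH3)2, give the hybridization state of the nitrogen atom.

sp^2

Amide resonance: N lone pair conjugated with C=O → sp2.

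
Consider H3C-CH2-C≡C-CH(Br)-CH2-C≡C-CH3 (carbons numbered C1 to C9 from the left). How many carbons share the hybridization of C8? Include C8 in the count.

C8 is sp (two π bonds).
C1: sp3
C2: sp3
C3: sp ✓
C4: sp ✓
C5: sp3
C6: sp3
C7: sp ✓
C8: sp ✓
C9: sp3
4 carbons are sp.

4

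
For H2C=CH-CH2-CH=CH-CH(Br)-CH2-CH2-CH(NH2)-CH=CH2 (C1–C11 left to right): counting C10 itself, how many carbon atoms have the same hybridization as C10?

6

C10 is sp2 (one π bond).
C1: sp2 ✓
C2: sp2 ✓
C3: sp3
C4: sp2 ✓
C5: sp2 ✓
C6: sp3
C7: sp3
C8: sp3
C9: sp3
C10: sp2 ✓
C11: sp2 ✓
6 carbons are sp2.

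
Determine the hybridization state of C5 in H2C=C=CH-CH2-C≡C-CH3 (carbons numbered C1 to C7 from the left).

sp

C5 (2 σ bonds, plus two π bonds) has steric number 2: sp.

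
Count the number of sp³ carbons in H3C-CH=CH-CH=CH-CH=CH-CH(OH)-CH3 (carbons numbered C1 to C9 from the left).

C1: sp3 ✓
C2: sp2
C3: sp2
C4: sp2
C5: sp2
C6: sp2
C7: sp2
C8: sp3 ✓
C9: sp3 ✓
C1, C8, C9 → 3 sp3 carbons.

3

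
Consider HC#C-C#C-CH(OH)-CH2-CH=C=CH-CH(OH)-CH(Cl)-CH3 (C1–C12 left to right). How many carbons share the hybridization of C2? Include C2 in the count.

5

C2 is sp (two π bonds).
C1: sp ✓
C2: sp ✓
C3: sp ✓
C4: sp ✓
C5: sp3
C6: sp3
C7: sp2
C8: sp ✓
C9: sp2
C10: sp3
C11: sp3
C12: sp3
5 carbons are sp.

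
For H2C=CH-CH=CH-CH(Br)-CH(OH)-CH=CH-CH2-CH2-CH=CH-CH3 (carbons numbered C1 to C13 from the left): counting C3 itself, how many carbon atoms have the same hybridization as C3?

8

C3 is sp2 (one π bond).
C1: sp2 ✓
C2: sp2 ✓
C3: sp2 ✓
C4: sp2 ✓
C5: sp3
C6: sp3
C7: sp2 ✓
C8: sp2 ✓
C9: sp3
C10: sp3
C11: sp2 ✓
C12: sp2 ✓
C13: sp3
8 carbons are sp2.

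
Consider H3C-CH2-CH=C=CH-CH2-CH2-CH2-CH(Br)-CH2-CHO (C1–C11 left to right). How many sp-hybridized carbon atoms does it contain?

1

C1: sp3
C2: sp3
C3: sp2
C4: sp ✓
C5: sp2
C6: sp3
C7: sp3
C8: sp3
C9: sp3
C10: sp3
C11: sp2
C4 → 1 sp carbon.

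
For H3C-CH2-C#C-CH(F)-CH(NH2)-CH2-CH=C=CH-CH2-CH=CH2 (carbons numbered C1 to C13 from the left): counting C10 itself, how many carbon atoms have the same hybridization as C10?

4

C10 is sp2 (one π bond).
C1: sp3
C2: sp3
C3: sp
C4: sp
C5: sp3
C6: sp3
C7: sp3
C8: sp2 ✓
C9: sp
C10: sp2 ✓
C11: sp3
C12: sp2 ✓
C13: sp2 ✓
4 carbons are sp2.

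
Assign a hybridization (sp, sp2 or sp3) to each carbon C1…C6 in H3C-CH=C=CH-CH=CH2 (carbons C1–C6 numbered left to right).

C1: 4 σ bonds — 4 electron domains, sp3.
C2 carries 3 σ bonds, plus one π bond, giving a steric number of 3, so it is sp2.
C3 is sp: 2 σ bonds, plus two π bonds, 2 electron-density regions.
C4 is sp2: 3 σ bonds, plus one π bond, 3 electron-density regions.
C5 (3 σ bonds, plus one π bond) has steric number 3: sp2.
C6 has 3 σ bonds, plus one π bond: steric number 3 → sp2.

C1 sp3, C2 sp2, C3 sp, C4 sp2, C5 sp2, C6 sp2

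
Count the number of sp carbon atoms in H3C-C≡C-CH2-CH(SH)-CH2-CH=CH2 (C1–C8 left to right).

2

C1: sp3
C2: sp ✓
C3: sp ✓
C4: sp3
C5: sp3
C6: sp3
C7: sp2
C8: sp2
C2, C3 → 2 sp carbons.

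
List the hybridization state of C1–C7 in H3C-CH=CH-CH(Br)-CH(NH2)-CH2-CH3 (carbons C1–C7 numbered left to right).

C1 sp3, C2 sp2, C3 sp2, C4 sp3, C5 sp3, C6 sp3, C7 sp3

C1: 4 σ bonds; 4 regions of electron density → sp3.
C2 (3 σ bonds, plus one π bond) has steric number 3: sp2.
C3 — 3 σ bonds, plus one π bond. Steric number 3, so sp2.
C4: 4 σ bonds; 4 regions of electron density → sp3.
C5: 4 σ bonds — 4 electron domains, sp3.
C6 is sp3: 4 σ bonds, 4 electron-density regions.
C7 — 4 σ bonds. Steric number 4, so sp3.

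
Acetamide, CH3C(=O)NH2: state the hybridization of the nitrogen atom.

sp²

The nitrogen lone pair is delocalised into the carbonyl π system (amide resonance), so N is planar sp2 rather than the sp3 a naive steric count of 4 would suggest.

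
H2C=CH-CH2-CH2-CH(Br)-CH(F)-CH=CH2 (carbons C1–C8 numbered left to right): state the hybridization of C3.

C3 has 4 σ bonds: steric number 4 → sp3.

sp^3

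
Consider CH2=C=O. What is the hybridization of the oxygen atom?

sp^2

The oxygen atom — 1 σ bond and 2 lone pairs, plus one π bond. Steric number 3, so sp2.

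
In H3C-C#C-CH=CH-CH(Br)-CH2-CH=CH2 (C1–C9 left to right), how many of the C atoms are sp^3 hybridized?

C1: sp3 ✓
C2: sp
C3: sp
C4: sp2
C5: sp2
C6: sp3 ✓
C7: sp3 ✓
C8: sp2
C9: sp2
C1, C6, C7 → 3 sp3 carbons.

3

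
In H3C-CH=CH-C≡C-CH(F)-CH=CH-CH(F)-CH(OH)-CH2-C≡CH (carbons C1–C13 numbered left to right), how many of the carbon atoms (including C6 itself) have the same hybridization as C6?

C6 is sp3 (only σ bonds).
C1: sp3 ✓
C2: sp2
C3: sp2
C4: sp
C5: sp
C6: sp3 ✓
C7: sp2
C8: sp2
C9: sp3 ✓
C10: sp3 ✓
C11: sp3 ✓
C12: sp
C13: sp
5 carbons are sp3.

5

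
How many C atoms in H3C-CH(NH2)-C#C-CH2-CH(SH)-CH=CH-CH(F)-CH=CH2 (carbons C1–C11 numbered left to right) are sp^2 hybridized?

4

C1: sp3
C2: sp3
C3: sp
C4: sp
C5: sp3
C6: sp3
C7: sp2 ✓
C8: sp2 ✓
C9: sp3
C10: sp2 ✓
C11: sp2 ✓
C7, C8, C10, C11 → 4 sp2 carbons.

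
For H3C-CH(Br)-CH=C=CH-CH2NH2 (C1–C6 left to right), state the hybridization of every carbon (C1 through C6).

C1 has 4 σ bonds: steric number 4 → sp3.
C2: 4 σ bonds; 4 regions of electron density → sp3.
C3 — 3 σ bonds, plus one π bond. Steric number 3, so sp2.
C4 carries 2 σ bonds, plus two π bonds, giving a steric number of 2, so it is sp.
C5: 3 σ bonds, plus one π bond — 3 electron domains, sp2.
C6 has 4 σ bonds: steric number 4 → sp3.

C1 sp3, C2 sp3, C3 sp2, C4 sp, C5 sp2, C6 sp3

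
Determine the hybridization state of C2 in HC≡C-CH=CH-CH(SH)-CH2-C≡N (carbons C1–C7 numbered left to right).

C2: 2 σ bonds, plus two π bonds; 2 regions of electron density → sp.

sp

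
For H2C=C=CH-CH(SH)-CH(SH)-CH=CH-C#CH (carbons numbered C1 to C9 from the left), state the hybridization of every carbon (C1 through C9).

C1 is sp2: 3 σ bonds, plus one π bond, 3 electron-density regions.
C2: 2 σ bonds, plus two π bonds — 2 electron domains, sp.
C3 is sp2: 3 σ bonds, plus one π bond, 3 electron-density regions.
C4 — 4 σ bonds. Steric number 4, so sp3.
C5 is sp3: 4 σ bonds, 4 electron-density regions.
C6 carries 3 σ bonds, plus one π bond, giving a steric number of 3, so it is sp2.
C7 is sp2: 3 σ bonds, plus one π bond, 3 electron-density regions.
C8 — 2 σ bonds, plus two π bonds. Steric number 2, so sp.
C9 has 2 σ bonds, plus two π bonds: steric number 2 → sp.

C1 sp2, C2 sp, C3 sp2, C4 sp3, C5 sp3, C6 sp2, C7 sp2, C8 sp, C9 sp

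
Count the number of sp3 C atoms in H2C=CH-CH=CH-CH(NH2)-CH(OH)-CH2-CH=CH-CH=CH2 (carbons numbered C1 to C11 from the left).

3

C1: sp2
C2: sp2
C3: sp2
C4: sp2
C5: sp3 ✓
C6: sp3 ✓
C7: sp3 ✓
C8: sp2
C9: sp2
C10: sp2
C11: sp2
C5, C6, C7 → 3 sp3 carbons.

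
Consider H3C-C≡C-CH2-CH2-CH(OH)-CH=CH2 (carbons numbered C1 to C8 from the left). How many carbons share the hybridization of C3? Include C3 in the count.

2

C3 is sp (two π bonds).
C1: sp3
C2: sp ✓
C3: sp ✓
C4: sp3
C5: sp3
C6: sp3
C7: sp2
C8: sp2
2 carbons are sp.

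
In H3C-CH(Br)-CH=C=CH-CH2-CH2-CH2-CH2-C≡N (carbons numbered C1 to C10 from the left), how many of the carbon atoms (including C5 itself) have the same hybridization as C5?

C5 is sp2 (one π bond).
C1: sp3
C2: sp3
C3: sp2 ✓
C4: sp
C5: sp2 ✓
C6: sp3
C7: sp3
C8: sp3
C9: sp3
C10: sp
2 carbons are sp2.

2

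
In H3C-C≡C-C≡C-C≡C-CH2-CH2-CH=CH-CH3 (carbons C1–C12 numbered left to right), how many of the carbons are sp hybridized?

C1: sp3
C2: sp ✓
C3: sp ✓
C4: sp ✓
C5: sp ✓
C6: sp ✓
C7: sp ✓
C8: sp3
C9: sp3
C10: sp2
C11: sp2
C12: sp3
C2, C3, C4, C5, C6, C7 → 6 sp carbons.

6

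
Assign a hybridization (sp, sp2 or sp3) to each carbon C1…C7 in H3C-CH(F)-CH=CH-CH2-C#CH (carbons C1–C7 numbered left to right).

C1 sp3, C2 sp3, C3 sp2, C4 sp2, C5 sp3, C6 sp, C7 sp

C1: 4 σ bonds — 4 electron domains, sp3.
C2 has 4 σ bonds: steric number 4 → sp3.
C3 carries 3 σ bonds, plus one π bond, giving a steric number of 3, so it is sp2.
C4 (3 σ bonds, plus one π bond) has steric number 3: sp2.
C5 is sp3: 4 σ bonds, 4 electron-density regions.
C6 — 2 σ bonds, plus two π bonds. Steric number 2, so sp.
C7 (2 σ bonds, plus two π bonds) has steric number 2: sp.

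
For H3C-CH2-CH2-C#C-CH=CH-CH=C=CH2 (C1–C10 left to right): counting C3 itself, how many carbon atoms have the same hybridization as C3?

C3 is sp3 (only σ bonds).
C1: sp3 ✓
C2: sp3 ✓
C3: sp3 ✓
C4: sp
C5: sp
C6: sp2
C7: sp2
C8: sp2
C9: sp
C10: sp2
3 carbons are sp3.

3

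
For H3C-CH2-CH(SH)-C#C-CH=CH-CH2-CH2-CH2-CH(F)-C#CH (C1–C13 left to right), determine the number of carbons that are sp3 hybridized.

7

C1: sp3 ✓
C2: sp3 ✓
C3: sp3 ✓
C4: sp
C5: sp
C6: sp2
C7: sp2
C8: sp3 ✓
C9: sp3 ✓
C10: sp3 ✓
C11: sp3 ✓
C12: sp
C13: sp
C1, C2, C3, C8, C9, C10, C11 → 7 sp3 carbons.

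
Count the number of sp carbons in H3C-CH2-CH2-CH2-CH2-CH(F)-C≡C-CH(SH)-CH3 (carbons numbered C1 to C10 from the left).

C1: sp3
C2: sp3
C3: sp3
C4: sp3
C5: sp3
C6: sp3
C7: sp ✓
C8: sp ✓
C9: sp3
C10: sp3
C7, C8 → 2 sp carbons.

2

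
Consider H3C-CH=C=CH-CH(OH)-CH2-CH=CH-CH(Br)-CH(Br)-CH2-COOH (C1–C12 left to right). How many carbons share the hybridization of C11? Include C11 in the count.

6

C11 is sp3 (only σ bonds).
C1: sp3 ✓
C2: sp2
C3: sp
C4: sp2
C5: sp3 ✓
C6: sp3 ✓
C7: sp2
C8: sp2
C9: sp3 ✓
C10: sp3 ✓
C11: sp3 ✓
C12: sp2
6 carbons are sp3.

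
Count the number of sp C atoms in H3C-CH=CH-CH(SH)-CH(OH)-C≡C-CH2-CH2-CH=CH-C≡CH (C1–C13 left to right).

C1: sp3
C2: sp2
C3: sp2
C4: sp3
C5: sp3
C6: sp ✓
C7: sp ✓
C8: sp3
C9: sp3
C10: sp2
C11: sp2
C12: sp ✓
C13: sp ✓
C6, C7, C12, C13 → 4 sp carbons.

4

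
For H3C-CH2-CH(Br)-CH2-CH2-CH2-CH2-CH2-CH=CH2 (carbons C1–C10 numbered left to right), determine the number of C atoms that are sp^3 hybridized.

8

C1: sp3 ✓
C2: sp3 ✓
C3: sp3 ✓
C4: sp3 ✓
C5: sp3 ✓
C6: sp3 ✓
C7: sp3 ✓
C8: sp3 ✓
C9: sp2
C10: sp2
C1, C2, C3, C4, C5, C6, C7, C8 → 8 sp3 carbons.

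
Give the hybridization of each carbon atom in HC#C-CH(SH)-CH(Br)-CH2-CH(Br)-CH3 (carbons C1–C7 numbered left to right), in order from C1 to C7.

C1 carries 2 σ bonds, plus two π bonds, giving a steric number of 2, so it is sp.
C2 has 2 σ bonds, plus two π bonds: steric number 2 → sp.
C3: 4 σ bonds — 4 electron domains, sp3.
C4: 4 σ bonds — 4 electron domains, sp3.
C5 has 4 σ bonds: steric number 4 → sp3.
C6 is sp3: 4 σ bonds, 4 electron-density regions.
C7: 4 σ bonds; 4 regions of electron density → sp3.

C1 sp, C2 sp, C3 sp3, C4 sp3, C5 sp3, C6 sp3, C7 sp3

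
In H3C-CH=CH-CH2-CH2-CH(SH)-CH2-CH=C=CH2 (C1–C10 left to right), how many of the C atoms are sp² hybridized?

C1: sp3
C2: sp2 ✓
C3: sp2 ✓
C4: sp3
C5: sp3
C6: sp3
C7: sp3
C8: sp2 ✓
C9: sp
C10: sp2 ✓
C2, C3, C8, C10 → 4 sp2 carbons.

4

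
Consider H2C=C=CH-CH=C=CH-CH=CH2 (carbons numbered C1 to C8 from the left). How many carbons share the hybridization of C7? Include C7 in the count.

C7 is sp2 (one π bond).
C1: sp2 ✓
C2: sp
C3: sp2 ✓
C4: sp2 ✓
C5: sp
C6: sp2 ✓
C7: sp2 ✓
C8: sp2 ✓
6 carbons are sp2.

6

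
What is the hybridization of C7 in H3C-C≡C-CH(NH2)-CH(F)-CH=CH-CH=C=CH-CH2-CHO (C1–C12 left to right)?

C7 (3 σ bonds, plus one π bond) has steric number 3: sp2.

sp^2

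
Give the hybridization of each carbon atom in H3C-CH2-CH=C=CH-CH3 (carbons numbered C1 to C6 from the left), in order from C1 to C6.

C1 — 4 σ bonds. Steric number 4, so sp3.
C2 (4 σ bonds) has steric number 4: sp3.
C3 — 3 σ bonds, plus one π bond. Steric number 3, so sp2.
C4 (2 σ bonds, plus two π bonds) has steric number 2: sp.
C5 carries 3 σ bonds, plus one π bond, giving a steric number of 3, so it is sp2.
C6 (4 σ bonds) has steric number 4: sp3.

C1 sp3, C2 sp3, C3 sp2, C4 sp, C5 sp2, C6 sp3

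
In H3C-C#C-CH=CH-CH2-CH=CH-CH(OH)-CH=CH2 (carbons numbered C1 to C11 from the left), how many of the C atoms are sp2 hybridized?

C1: sp3
C2: sp
C3: sp
C4: sp2 ✓
C5: sp2 ✓
C6: sp3
C7: sp2 ✓
C8: sp2 ✓
C9: sp3
C10: sp2 ✓
C11: sp2 ✓
C4, C5, C7, C8, C10, C11 → 6 sp2 carbons.

6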